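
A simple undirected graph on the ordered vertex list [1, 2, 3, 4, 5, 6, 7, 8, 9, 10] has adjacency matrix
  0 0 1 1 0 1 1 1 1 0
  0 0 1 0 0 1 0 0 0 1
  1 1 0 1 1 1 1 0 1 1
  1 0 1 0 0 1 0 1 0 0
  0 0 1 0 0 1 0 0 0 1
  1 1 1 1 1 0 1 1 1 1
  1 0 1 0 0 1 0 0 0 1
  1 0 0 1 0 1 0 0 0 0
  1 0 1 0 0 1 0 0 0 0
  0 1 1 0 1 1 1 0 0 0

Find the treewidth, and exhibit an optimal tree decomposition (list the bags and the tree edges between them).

Treewidth 3.
One such decomposition:
Bags: B1 = {1, 3, 6, 7}  B2 = {1, 3, 6, 9}  B3 = {3, 6, 7, 10}  B4 = {3, 5, 6, 10}  B5 = {1, 3, 4, 6}  B6 = {1, 4, 6, 8}  B7 = {2, 3, 6, 10}
Tree: B1–B2, B1–B3, B3–B4, B2–B5, B5–B6, B4–B7

The largest bag has 4 vertices, giving width 3; this decomposition certifies tw(G) ≤ 3. For the lower bound, the 4 vertices {1, 4, 6, 8} are pairwise adjacent, and any tree decomposition puts a clique entirely inside one bag — forcing width ≥ 3. Hence tw(G) = 3 exactly.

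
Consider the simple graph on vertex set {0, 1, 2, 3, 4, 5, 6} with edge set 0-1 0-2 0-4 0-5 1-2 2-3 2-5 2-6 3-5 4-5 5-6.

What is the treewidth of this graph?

A width-2 tree decomposition is:
Bags: B1 = {0, 2, 5}  B2 = {0, 4, 5}  B3 = {0, 1, 2}  B4 = {2, 3, 5}  B5 = {2, 5, 6}
Tree: B1–B2, B1–B3, B1–B4, B1–B5
Each bag holds 3 vertices, so the decomposition has width 2, which upper-bounds the treewidth. On the other hand G contains the 3-clique {0, 1, 2}. A clique must lie in a single bag of any decomposition, so no decomposition can have width below 2. Therefore the treewidth is 2.

2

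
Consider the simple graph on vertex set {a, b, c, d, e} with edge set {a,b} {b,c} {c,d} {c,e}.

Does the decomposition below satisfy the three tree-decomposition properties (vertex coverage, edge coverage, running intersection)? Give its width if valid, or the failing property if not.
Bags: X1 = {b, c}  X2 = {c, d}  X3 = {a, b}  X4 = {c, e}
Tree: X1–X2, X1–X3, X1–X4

Vertex coverage: the bags together contain {a, b, c, d, e}, the full vertex set. Edge coverage: each edge of G has both endpoints in at least one bag. Running intersection: for every vertex, the bags containing it form a connected subtree. All three properties hold, so this is a valid tree decomposition of width max|bag| − 1 = 1, and hence tw(G) ≤ 1.

Yes; width 1.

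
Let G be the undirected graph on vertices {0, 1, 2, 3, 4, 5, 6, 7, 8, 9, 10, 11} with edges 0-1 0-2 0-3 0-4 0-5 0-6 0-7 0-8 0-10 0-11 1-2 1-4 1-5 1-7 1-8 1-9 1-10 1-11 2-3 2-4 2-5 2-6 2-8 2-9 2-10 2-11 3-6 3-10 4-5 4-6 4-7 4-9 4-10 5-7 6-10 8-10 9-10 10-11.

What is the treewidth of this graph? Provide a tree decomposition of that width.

Treewidth 4.
One optimal decomposition is:
Bags: B1 = {1, 2, 4, 9, 10}  B2 = {0, 1, 2, 4, 10}  B3 = {0, 1, 2, 10, 11}  B4 = {0, 1, 2, 4, 5}  B5 = {0, 2, 4, 6, 10}  B6 = {0, 1, 4, 5, 7}  B7 = {0, 2, 3, 6, 10}  B8 = {0, 1, 2, 8, 10}
Tree: B1–B2, B2–B3, B2–B4, B2–B5, B4–B6, B5–B7, B3–B8

Each bag holds 5 vertices, so the decomposition has width 4, which upper-bounds the treewidth. On the other hand G contains the 5-clique {0, 1, 2, 8, 10}. A clique must lie in a single bag of any decomposition, so no decomposition can have width below 4. Combining the bounds, tw(G) = 4.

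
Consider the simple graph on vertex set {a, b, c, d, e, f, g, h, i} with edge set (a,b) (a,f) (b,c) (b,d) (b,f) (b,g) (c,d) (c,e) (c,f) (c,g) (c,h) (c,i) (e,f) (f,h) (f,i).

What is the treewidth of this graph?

2

A width-2 tree decomposition is:
Bags: B1 = {b, c, g}  B2 = {b, c, f}  B3 = {c, f, h}  B4 = {b, c, d}  B5 = {a, b, f}  B6 = {c, e, f}  B7 = {c, f, i}
Tree: B1–B2, B2–B3, B1–B4, B2–B5, B2–B6, B2–B7
The largest bag has 3 vertices, giving width 2; this decomposition certifies tw(G) ≤ 2. Conversely, {b, c, d} is a clique of size 3, and the vertices of any clique must share a bag in every tree decomposition; so some bag has ≥ 3 vertices and tw(G) ≥ 2. Therefore the treewidth is 2.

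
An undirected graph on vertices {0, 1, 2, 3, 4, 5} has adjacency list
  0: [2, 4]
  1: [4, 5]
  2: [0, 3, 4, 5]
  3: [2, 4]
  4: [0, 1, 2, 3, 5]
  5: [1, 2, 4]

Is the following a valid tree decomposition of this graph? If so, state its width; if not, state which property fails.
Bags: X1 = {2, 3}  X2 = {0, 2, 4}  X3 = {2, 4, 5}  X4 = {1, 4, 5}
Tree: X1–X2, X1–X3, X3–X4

A tree decomposition must satisfy three properties: every vertex lies in some bag; for every edge, both endpoints lie together in some bag; and for every vertex, the bags containing it form a connected subtree. Here edge (4,3) lies in no bag, so the decomposition is invalid.

No — edge (4,3) lies in no bag.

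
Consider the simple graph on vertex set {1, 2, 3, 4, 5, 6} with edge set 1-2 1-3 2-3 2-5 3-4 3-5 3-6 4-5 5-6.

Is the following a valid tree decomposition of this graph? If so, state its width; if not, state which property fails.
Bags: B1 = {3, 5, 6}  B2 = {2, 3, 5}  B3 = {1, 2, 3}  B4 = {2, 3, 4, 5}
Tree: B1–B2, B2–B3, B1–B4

No — bags containing vertex 2 are not connected in the tree.

A tree decomposition must satisfy three properties: every vertex lies in some bag; for every edge, both endpoints lie together in some bag; and for every vertex, the bags containing it form a connected subtree. Here bags containing vertex 2 are not connected in the tree, so the decomposition is invalid.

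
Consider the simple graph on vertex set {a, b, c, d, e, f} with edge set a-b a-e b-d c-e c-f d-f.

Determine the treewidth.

A width-2 tree decomposition is:
Bags: B1 = {b, d, f}  B2 = {a, b, f}  B3 = {a, e, f}  B4 = {c, e, f}
Tree: B1–B2, B2–B3, B3–B4
Every bag has size at most 3, so the width is 3 − 1 = 2 and tw(G) ≤ 2. For the lower bound, G contains the cycle f–d–b–a–e–c–f, so G is not a forest; only forests have treewidth ≤ 1, hence tw(G) ≥ 2. Hence tw(G) = 2 exactly.

2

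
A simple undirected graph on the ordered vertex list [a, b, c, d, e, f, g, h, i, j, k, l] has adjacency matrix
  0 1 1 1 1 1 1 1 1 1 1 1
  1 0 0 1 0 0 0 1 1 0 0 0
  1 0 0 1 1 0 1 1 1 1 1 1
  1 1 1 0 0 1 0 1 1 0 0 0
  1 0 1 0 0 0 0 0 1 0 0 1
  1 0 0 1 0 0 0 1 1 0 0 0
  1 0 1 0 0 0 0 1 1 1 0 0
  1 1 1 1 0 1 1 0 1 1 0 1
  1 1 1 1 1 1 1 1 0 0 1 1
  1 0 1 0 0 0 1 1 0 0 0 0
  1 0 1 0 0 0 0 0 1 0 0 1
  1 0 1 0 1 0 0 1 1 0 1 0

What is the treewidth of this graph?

A width-4 tree decomposition is:
Bags: B1 = {a, c, e, i, l}  B2 = {a, c, h, i, l}  B3 = {a, c, d, h, i}  B4 = {a, b, d, h, i}  B5 = {a, d, f, h, i}  B6 = {a, c, g, h, i}  B7 = {a, c, g, h, j}  B8 = {a, c, i, k, l}
Tree: B1–B2, B2–B3, B3–B4, B3–B5, B3–B6, B6–B7, B1–B8
Every bag has size at most 5, so the width is 5 − 1 = 4 and tw(G) ≤ 4. Conversely, {a, c, g, h, j} is a clique of size 5, and the vertices of any clique must share a bag in every tree decomposition; so some bag has ≥ 5 vertices and tw(G) ≥ 4. Therefore the treewidth is 4.

4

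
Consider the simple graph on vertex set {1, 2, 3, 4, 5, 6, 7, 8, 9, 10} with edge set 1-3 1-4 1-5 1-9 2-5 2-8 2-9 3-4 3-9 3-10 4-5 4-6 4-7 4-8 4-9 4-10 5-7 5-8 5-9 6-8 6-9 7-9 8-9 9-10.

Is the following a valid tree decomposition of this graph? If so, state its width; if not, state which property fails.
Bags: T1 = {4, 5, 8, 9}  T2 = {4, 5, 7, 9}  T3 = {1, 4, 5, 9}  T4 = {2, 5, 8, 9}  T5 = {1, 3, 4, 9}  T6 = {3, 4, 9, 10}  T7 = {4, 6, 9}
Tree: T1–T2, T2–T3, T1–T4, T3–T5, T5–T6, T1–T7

A tree decomposition must satisfy three properties: every vertex lies in some bag; for every edge, both endpoints lie together in some bag; and for every vertex, the bags containing it form a connected subtree. Here edge (8,6) lies in no bag, so the decomposition is invalid.

No — edge (8,6) lies in no bag.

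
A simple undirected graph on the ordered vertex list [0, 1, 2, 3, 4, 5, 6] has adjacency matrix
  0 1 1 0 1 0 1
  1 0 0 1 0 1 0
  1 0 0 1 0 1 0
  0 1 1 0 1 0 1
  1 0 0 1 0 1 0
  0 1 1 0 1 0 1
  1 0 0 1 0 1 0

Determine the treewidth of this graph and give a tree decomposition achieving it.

Treewidth 3.
Bags: B1 = {0, 3, 5, 6}  B2 = {0, 3, 4, 5}  B3 = {0, 2, 3, 5}  B4 = {0, 1, 3, 5}
Tree: B1–B2, B2–B3, B3–B4

Each bag holds 4 vertices, so the decomposition has width 3, which upper-bounds the treewidth. For the lower bound: the 4 vertex sets {5,6}, {0,4}, {3}, {2} are disjoint, each induces a connected subgraph, and every pair is joined by at least one edge of G. Contracting each set to a single vertex therefore yields K_{4} as a minor, and since treewidth is minor-monotone, tw(G) ≥ tw(K_{4}) = 3. Combining the bounds, tw(G) = 3.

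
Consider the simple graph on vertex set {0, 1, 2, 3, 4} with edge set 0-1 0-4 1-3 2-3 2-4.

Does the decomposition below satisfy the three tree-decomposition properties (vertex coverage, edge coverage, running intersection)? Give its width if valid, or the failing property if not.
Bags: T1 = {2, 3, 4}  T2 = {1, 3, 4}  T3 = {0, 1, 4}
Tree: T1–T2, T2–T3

Vertex coverage: the bags together contain {0, 1, 2, 3, 4}, the full vertex set. Edge coverage: each edge of G has both endpoints in at least one bag. Running intersection: for every vertex, the bags containing it form a connected subtree. All three properties hold, so this is a valid tree decomposition of width max|bag| − 1 = 2, and hence tw(G) ≤ 2.

Yes; width 2.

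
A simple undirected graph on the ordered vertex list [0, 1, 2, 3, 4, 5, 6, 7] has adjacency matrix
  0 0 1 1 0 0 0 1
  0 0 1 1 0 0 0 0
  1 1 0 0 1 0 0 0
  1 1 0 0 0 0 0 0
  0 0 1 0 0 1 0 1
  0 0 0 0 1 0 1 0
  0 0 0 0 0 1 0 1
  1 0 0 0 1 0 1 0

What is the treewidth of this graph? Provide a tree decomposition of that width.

Each bag holds 3 vertices, so the decomposition has width 2, which upper-bounds the treewidth. Since 6–5–4–7–6 is a cycle in G, G is not acyclic. Forests are exactly the graphs of treewidth ≤ 1, so tw(G) ≥ 2. Hence tw(G) = 2 exactly.

Treewidth 2.
One such decomposition:
Bags: B1 = {5, 6, 7}  B2 = {4, 5, 7}  B3 = {0, 4, 7}  B4 = {0, 2, 4}  B5 = {0, 2, 3}  B6 = {1, 2, 3}
Tree: B1–B2, B2–B3, B3–B4, B4–B5, B5–B6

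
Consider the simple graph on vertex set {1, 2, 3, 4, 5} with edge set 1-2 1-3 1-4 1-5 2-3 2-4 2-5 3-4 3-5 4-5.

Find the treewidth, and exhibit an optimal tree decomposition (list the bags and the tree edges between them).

Treewidth 4.
Bags: B1 = {1, 2, 3, 4, 5}
Tree: (single bag)

With just one bag of size 5, the width is 5 − 1 = 4, so tw(G) ≤ 4. For the lower bound, the 5 vertices {1, 2, 3, 4, 5} are pairwise adjacent, and any tree decomposition puts a clique entirely inside one bag — forcing width ≥ 4. Hence tw(G) = 4 exactly.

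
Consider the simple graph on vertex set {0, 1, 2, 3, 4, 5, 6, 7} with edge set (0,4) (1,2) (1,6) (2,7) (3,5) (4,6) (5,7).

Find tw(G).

A width-1 tree decomposition is:
Bags: B1 = {3, 5}  B2 = {5, 7}  B3 = {2, 7}  B4 = {1, 2}  B5 = {1, 6}  B6 = {4, 6}  B7 = {0, 4}
Tree: B1–B2, B2–B3, B3–B4, B4–B5, B5–B6, B6–B7
The largest bag has 2 vertices, giving width 1; this decomposition certifies tw(G) ≤ 1. G has an edge, so its treewidth is at least 1. Hence tw(G) = 1 exactly.

1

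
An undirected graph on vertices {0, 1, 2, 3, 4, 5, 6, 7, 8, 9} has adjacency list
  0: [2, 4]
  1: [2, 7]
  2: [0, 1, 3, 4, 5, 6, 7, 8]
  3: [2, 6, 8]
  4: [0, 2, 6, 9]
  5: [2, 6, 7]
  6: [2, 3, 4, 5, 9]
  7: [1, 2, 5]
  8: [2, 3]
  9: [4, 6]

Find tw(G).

A width-2 tree decomposition is:
Bags: B1 = {2, 5, 6}  B2 = {2, 4, 6}  B3 = {2, 3, 6}  B4 = {2, 5, 7}  B5 = {4, 6, 9}  B6 = {0, 2, 4}  B7 = {2, 3, 8}  B8 = {1, 2, 7}
Tree: B1–B2, B2–B3, B1–B4, B2–B5, B2–B6, B3–B7, B4–B8
Every bag has size at most 3, so the width is 3 − 1 = 2 and tw(G) ≤ 2. On the other hand G contains the 3-clique {4, 6, 9}. A clique must lie in a single bag of any decomposition, so no decomposition can have width below 2. Combining the bounds, tw(G) = 2.

2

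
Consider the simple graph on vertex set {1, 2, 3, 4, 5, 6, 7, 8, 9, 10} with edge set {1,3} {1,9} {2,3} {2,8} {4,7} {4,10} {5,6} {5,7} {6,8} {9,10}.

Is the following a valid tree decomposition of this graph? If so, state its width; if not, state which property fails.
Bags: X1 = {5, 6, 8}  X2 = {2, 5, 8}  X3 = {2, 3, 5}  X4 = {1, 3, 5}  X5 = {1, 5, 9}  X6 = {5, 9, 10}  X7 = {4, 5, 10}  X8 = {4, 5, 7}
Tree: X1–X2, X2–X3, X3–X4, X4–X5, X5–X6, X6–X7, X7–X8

Yes; width 2.

Every vertex of G appears in some bag (union = {1, 2, 3, 4, 5, 6, 7, 8, 9, 10}); every edge is covered by a bag; and for each vertex v the set of bags containing v is connected in the bag tree. The decomposition is therefore valid. The largest bag has 3 vertices, so the width is 2.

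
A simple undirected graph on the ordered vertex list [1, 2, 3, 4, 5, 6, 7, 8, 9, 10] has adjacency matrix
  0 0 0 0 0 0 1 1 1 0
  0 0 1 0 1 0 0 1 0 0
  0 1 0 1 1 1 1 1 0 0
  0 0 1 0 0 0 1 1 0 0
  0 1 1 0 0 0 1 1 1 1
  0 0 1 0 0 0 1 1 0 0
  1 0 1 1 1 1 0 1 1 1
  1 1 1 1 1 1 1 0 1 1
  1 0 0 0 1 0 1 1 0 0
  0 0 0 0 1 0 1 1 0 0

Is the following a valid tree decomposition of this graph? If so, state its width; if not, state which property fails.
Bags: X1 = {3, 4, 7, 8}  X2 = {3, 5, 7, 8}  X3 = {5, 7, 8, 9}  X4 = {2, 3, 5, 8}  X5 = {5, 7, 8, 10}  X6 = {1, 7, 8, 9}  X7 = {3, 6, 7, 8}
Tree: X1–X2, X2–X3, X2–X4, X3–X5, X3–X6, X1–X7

Yes; width 3.

Vertex coverage: the bags together contain {1, 2, 3, 4, 5, 6, 7, 8, 9, 10}, the full vertex set. Edge coverage: each edge of G has both endpoints in at least one bag. Running intersection: for every vertex, the bags containing it form a connected subtree. All three properties hold, so this is a valid tree decomposition of width max|bag| − 1 = 3, and hence tw(G) ≤ 3.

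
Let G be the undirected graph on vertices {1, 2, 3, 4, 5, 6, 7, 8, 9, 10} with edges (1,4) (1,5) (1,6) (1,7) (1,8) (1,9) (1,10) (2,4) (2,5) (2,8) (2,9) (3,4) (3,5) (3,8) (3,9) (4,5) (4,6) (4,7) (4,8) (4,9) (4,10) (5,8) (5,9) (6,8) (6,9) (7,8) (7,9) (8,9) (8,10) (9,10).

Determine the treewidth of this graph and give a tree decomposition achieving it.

The largest bag has 5 vertices, giving width 4; this decomposition certifies tw(G) ≤ 4. For the lower bound, the 5 vertices {1, 4, 8, 9, 10} are pairwise adjacent, and any tree decomposition puts a clique entirely inside one bag — forcing width ≥ 4. Combining the bounds, tw(G) = 4.

Treewidth 4.
One such decomposition:
Bags: B1 = {1, 4, 8, 9, 10}  B2 = {1, 4, 5, 8, 9}  B3 = {1, 4, 6, 8, 9}  B4 = {3, 4, 5, 8, 9}  B5 = {1, 4, 7, 8, 9}  B6 = {2, 4, 5, 8, 9}
Tree: B1–B2, B2–B3, B2–B4, B2–B5, B2–B6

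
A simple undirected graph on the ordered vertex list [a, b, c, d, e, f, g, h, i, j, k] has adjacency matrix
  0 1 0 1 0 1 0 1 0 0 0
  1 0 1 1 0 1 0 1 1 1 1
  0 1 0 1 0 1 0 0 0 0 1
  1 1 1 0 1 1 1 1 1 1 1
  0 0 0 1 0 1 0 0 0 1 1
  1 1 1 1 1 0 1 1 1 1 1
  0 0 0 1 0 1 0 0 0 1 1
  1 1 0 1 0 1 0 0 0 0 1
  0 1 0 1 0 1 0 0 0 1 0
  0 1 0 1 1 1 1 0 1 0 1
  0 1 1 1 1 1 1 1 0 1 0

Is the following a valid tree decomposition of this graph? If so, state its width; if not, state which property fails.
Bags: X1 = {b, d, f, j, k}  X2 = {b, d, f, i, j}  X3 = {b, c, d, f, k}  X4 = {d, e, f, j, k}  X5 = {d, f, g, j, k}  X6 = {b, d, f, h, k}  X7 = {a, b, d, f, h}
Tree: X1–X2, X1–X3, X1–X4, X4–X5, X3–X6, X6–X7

Vertex coverage: the bags together contain {a, b, c, d, e, f, g, h, i, j, k}, the full vertex set. Edge coverage: each edge of G has both endpoints in at least one bag. Running intersection: for every vertex, the bags containing it form a connected subtree. All three properties hold, so this is a valid tree decomposition of width max|bag| − 1 = 4, and hence tw(G) ≤ 4.

Yes; width 4.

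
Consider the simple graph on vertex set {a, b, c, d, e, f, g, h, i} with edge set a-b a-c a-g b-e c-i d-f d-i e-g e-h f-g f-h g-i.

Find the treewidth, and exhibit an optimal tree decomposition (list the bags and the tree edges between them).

Every bag has size at most 4, so the width is 4 − 1 = 3 and tw(G) ≤ 3. For the lower bound: the 4 vertex sets {c,d,i}, {f}, {g}, {a,b,e,h} are disjoint, each induces a connected subgraph, and every pair is joined by at least one edge of G. Contracting each set to a single vertex therefore yields K_{4} as a minor, and since treewidth is minor-monotone, tw(G) ≥ tw(K_{4}) = 3. Hence tw(G) = 3 exactly.

Treewidth 3.
Bags: B1 = {c, d, f, i}  B2 = {c, f, g, i}  B3 = {a, c, f, g}  B4 = {a, f, g, h}  B5 = {a, e, g, h}  B6 = {a, b, e, h}
Tree: B1–B2, B2–B3, B3–B4, B4–B5, B5–B6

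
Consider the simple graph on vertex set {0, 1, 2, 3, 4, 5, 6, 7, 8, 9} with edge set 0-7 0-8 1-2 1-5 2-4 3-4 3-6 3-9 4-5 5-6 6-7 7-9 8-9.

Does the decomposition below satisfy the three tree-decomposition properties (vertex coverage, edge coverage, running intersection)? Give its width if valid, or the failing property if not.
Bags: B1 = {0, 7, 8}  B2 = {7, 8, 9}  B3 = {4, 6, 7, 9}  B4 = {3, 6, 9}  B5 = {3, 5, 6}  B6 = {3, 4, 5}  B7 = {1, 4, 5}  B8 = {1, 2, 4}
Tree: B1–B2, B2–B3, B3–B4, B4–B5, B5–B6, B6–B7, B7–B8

A tree decomposition must satisfy three properties: every vertex lies in some bag; for every edge, both endpoints lie together in some bag; and for every vertex, the bags containing it form a connected subtree. Here bags containing vertex 4 are not connected in the tree, so the decomposition is invalid.

No — bags containing vertex 4 are not connected in the tree.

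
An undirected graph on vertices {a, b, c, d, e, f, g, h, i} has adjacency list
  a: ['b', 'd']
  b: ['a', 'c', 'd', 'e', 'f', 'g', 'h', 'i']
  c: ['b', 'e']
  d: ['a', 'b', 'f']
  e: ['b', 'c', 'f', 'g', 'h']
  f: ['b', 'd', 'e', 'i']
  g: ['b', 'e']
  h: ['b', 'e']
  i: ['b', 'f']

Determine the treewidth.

2

A width-2 tree decomposition is:
Bags: B1 = {b, e, f}  B2 = {b, d, f}  B3 = {a, b, d}  B4 = {b, e, h}  B5 = {b, c, e}  B6 = {b, e, g}  B7 = {b, f, i}
Tree: B1–B2, B2–B3, B1–B4, B4–B5, B1–B6, B1–B7
Every bag has size at most 3, so the width is 3 − 1 = 2 and tw(G) ≤ 2. Conversely, {a, b, d} is a clique of size 3, and the vertices of any clique must share a bag in every tree decomposition; so some bag has ≥ 3 vertices and tw(G) ≥ 2. Therefore the treewidth is 2.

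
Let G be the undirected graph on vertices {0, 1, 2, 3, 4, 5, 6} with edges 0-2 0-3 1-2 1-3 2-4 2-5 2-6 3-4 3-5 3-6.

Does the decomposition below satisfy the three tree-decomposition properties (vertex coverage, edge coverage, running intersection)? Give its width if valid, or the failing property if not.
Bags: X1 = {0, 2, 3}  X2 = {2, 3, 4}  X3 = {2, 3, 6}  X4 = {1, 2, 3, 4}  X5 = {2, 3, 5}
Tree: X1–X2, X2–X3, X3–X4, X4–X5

A tree decomposition must satisfy three properties: every vertex lies in some bag; for every edge, both endpoints lie together in some bag; and for every vertex, the bags containing it form a connected subtree. Here bags containing vertex 4 are not connected in the tree, so the decomposition is invalid.

No — bags containing vertex 4 are not connected in the tree.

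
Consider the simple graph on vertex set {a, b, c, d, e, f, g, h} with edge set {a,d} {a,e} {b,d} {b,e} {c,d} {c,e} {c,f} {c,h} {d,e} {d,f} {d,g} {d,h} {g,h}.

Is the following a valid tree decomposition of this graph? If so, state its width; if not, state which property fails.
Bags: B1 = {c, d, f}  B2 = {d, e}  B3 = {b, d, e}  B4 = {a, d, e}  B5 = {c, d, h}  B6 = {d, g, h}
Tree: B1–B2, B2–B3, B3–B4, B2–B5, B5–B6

No — edge (c,e) lies in no bag.

A tree decomposition must satisfy three properties: every vertex lies in some bag; for every edge, both endpoints lie together in some bag; and for every vertex, the bags containing it form a connected subtree. Here edge (c,e) lies in no bag, so the decomposition is invalid.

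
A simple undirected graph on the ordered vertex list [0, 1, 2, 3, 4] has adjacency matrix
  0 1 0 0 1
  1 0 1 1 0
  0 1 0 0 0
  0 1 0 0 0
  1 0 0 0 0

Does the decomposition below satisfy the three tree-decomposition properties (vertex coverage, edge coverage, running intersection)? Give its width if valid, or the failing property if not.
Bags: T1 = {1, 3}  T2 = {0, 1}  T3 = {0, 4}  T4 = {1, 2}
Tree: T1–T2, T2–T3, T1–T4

Vertex coverage: the bags together contain {0, 1, 2, 3, 4}, the full vertex set. Edge coverage: each edge of G has both endpoints in at least one bag. Running intersection: for every vertex, the bags containing it form a connected subtree. All three properties hold, so this is a valid tree decomposition of width max|bag| − 1 = 1, and hence tw(G) ≤ 1.

Yes; width 1.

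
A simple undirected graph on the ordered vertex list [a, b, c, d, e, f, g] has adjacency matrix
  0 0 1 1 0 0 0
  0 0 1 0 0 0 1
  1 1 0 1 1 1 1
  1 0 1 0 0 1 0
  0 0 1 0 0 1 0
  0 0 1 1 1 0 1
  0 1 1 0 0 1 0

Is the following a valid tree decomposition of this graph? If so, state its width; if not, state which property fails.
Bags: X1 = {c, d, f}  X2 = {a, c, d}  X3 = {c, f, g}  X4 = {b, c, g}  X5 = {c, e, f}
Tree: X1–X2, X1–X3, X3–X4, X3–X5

Yes; width 2.

Vertex coverage: the bags together contain {a, b, c, d, e, f, g}, the full vertex set. Edge coverage: each edge of G has both endpoints in at least one bag. Running intersection: for every vertex, the bags containing it form a connected subtree. All three properties hold, so this is a valid tree decomposition of width max|bag| − 1 = 2, and hence tw(G) ≤ 2.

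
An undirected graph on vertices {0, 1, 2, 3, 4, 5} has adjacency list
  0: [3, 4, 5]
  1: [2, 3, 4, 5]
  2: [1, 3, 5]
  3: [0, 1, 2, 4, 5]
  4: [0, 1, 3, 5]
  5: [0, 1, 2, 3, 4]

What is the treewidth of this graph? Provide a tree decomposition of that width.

Treewidth 3.
One such decomposition:
Bags: B1 = {1, 3, 4, 5}  B2 = {1, 2, 3, 5}  B3 = {0, 3, 4, 5}
Tree: B1–B2, B1–B3

Each bag holds 4 vertices, so the decomposition has width 3, which upper-bounds the treewidth. For the lower bound, the 4 vertices {0, 3, 4, 5} are pairwise adjacent, and any tree decomposition puts a clique entirely inside one bag — forcing width ≥ 3. Combining the bounds, tw(G) = 3.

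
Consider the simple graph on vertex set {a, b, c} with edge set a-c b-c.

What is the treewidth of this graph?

1

A width-1 tree decomposition is:
Bags: B1 = {a, c}  B2 = {b, c}
Tree: B1–B2
The largest bag has 2 vertices, giving width 1; this decomposition certifies tw(G) ≤ 1. Any graph with an edge has treewidth ≥ 1, and G has the edge a–c. Hence tw(G) = 1 exactly.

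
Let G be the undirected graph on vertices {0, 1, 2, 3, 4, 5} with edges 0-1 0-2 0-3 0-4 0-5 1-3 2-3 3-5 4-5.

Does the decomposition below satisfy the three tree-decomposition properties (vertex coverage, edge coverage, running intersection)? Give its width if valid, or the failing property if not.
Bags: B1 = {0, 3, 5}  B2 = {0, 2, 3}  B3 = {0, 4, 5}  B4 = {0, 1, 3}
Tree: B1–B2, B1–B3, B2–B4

Yes; width 2.

Vertex coverage: the bags together contain {0, 1, 2, 3, 4, 5}, the full vertex set. Edge coverage: each edge of G has both endpoints in at least one bag. Running intersection: for every vertex, the bags containing it form a connected subtree. All three properties hold, so this is a valid tree decomposition of width max|bag| − 1 = 2, and hence tw(G) ≤ 2.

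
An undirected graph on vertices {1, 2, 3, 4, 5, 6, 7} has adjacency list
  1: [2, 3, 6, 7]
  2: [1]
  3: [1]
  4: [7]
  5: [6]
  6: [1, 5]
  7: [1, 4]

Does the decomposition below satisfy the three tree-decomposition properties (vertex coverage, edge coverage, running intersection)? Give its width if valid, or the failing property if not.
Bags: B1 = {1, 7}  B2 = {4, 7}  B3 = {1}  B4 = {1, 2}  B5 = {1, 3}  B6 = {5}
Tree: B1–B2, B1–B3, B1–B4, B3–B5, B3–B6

A tree decomposition must satisfy three properties: every vertex lies in some bag; for every edge, both endpoints lie together in some bag; and for every vertex, the bags containing it form a connected subtree. Here vertex 6 appears in no bag, so the decomposition is invalid.

No — vertex 6 appears in no bag.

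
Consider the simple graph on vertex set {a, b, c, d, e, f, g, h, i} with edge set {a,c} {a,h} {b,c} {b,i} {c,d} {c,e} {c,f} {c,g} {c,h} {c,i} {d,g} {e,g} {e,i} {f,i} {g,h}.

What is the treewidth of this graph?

2

A width-2 tree decomposition is:
Bags: B1 = {c, e, i}  B2 = {c, e, g}  B3 = {c, d, g}  B4 = {c, g, h}  B5 = {c, f, i}  B6 = {b, c, i}  B7 = {a, c, h}
Tree: B1–B2, B2–B3, B3–B4, B1–B5, B5–B6, B4–B7
Every bag has size at most 3, so the width is 3 − 1 = 2 and tw(G) ≤ 2. For the lower bound, the 3 vertices {c, f, i} are pairwise adjacent, and any tree decomposition puts a clique entirely inside one bag — forcing width ≥ 2. The upper and lower bounds meet at 2, so that is the treewidth.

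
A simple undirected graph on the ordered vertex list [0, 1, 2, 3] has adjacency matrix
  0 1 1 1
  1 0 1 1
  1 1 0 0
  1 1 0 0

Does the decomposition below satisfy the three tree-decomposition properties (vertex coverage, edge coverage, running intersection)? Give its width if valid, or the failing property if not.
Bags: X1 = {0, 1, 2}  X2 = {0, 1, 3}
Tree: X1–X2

Vertex coverage: the bags together contain {0, 1, 2, 3}, the full vertex set. Edge coverage: each edge of G has both endpoints in at least one bag. Running intersection: for every vertex, the bags containing it form a connected subtree. All three properties hold, so this is a valid tree decomposition of width max|bag| − 1 = 2, and hence tw(G) ≤ 2.

Yes; width 2.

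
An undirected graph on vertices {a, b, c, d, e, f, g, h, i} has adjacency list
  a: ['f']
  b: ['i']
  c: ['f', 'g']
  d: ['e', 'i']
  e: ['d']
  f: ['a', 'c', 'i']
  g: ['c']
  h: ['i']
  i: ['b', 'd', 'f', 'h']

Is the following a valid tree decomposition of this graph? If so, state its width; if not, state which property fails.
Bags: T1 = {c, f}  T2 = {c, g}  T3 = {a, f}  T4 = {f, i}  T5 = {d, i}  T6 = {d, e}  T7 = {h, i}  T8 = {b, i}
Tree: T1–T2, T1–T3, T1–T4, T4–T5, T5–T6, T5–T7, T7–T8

Yes; width 1.

Vertex coverage: the bags together contain {a, b, c, d, e, f, g, h, i}, the full vertex set. Edge coverage: each edge of G has both endpoints in at least one bag. Running intersection: for every vertex, the bags containing it form a connected subtree. All three properties hold, so this is a valid tree decomposition of width max|bag| − 1 = 1, and hence tw(G) ≤ 1.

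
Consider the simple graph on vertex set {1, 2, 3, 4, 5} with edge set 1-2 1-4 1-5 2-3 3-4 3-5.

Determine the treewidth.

A width-2 tree decomposition is:
Bags: B1 = {1, 3, 4}  B2 = {1, 3, 5}  B3 = {1, 2, 3}
Tree: B1–B2, B2–B3
Every bag has size at most 3, so the width is 3 − 1 = 2 and tw(G) ≤ 2. For the lower bound, G contains the cycle 3–4–1–5–3, so G is not a forest; only forests have treewidth ≤ 1, hence tw(G) ≥ 2. The upper and lower bounds meet at 2, so that is the treewidth.

2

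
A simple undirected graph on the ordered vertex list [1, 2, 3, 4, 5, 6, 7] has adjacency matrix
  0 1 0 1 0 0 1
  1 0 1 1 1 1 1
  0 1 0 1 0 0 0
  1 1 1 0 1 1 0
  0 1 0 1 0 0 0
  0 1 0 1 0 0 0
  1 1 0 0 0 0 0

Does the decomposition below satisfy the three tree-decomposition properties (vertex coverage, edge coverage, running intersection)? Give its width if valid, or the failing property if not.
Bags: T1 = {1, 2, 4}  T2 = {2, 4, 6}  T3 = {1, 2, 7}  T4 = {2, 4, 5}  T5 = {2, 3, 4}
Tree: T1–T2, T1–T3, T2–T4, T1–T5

Yes; width 2.

Every vertex of G appears in some bag (union = {1, 2, 3, 4, 5, 6, 7}); every edge is covered by a bag; and for each vertex v the set of bags containing v is connected in the bag tree. The decomposition is therefore valid. The largest bag has 3 vertices, so the width is 2.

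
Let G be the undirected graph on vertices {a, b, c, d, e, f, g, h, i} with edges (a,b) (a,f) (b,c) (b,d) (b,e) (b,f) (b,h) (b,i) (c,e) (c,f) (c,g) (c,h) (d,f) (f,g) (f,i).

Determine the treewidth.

2

A width-2 tree decomposition is:
Bags: B1 = {b, c, e}  B2 = {b, c, f}  B3 = {b, f, i}  B4 = {b, c, h}  B5 = {c, f, g}  B6 = {a, b, f}  B7 = {b, d, f}
Tree: B1–B2, B2–B3, B2–B4, B2–B5, B3–B6, B3–B7
Every bag has size at most 3, so the width is 3 − 1 = 2 and tw(G) ≤ 2. Conversely, {c, f, g} is a clique of size 3, and the vertices of any clique must share a bag in every tree decomposition; so some bag has ≥ 3 vertices and tw(G) ≥ 2. Therefore the treewidth is 2.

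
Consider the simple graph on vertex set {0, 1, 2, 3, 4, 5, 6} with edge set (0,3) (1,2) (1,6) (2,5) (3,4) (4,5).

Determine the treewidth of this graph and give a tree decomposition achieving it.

Treewidth 1.
One such decomposition:
Bags: B1 = {1, 6}  B2 = {1, 2}  B3 = {2, 5}  B4 = {4, 5}  B5 = {3, 4}  B6 = {0, 3}
Tree: B1–B2, B2–B3, B3–B4, B4–B5, B5–B6

Each bag holds 2 vertices, so the decomposition has width 1, which upper-bounds the treewidth. G has an edge, so its treewidth is at least 1. The upper and lower bounds meet at 1, so that is the treewidth.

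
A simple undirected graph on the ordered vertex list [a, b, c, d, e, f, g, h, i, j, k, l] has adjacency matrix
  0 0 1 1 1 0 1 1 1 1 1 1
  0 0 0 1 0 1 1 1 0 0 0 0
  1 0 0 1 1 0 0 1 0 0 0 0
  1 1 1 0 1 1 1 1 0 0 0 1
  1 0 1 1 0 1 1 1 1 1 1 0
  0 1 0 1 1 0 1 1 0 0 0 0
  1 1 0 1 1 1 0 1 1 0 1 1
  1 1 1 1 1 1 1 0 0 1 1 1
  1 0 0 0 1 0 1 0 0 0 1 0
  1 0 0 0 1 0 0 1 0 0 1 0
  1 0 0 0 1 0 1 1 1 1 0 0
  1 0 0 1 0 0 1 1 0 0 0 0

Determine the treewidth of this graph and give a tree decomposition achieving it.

The largest bag has 5 vertices, giving width 4; this decomposition certifies tw(G) ≤ 4. For the lower bound, the 5 vertices {a, d, e, g, h} are pairwise adjacent, and any tree decomposition puts a clique entirely inside one bag — forcing width ≥ 4. Hence tw(G) = 4 exactly.

Treewidth 4.
Bags: B1 = {a, d, g, h, l}  B2 = {a, d, e, g, h}  B3 = {a, e, g, h, k}  B4 = {d, e, f, g, h}  B5 = {a, e, g, i, k}  B6 = {a, c, d, e, h}  B7 = {b, d, f, g, h}  B8 = {a, e, h, j, k}
Tree: B1–B2, B2–B3, B2–B4, B3–B5, B2–B6, B4–B7, B3–B8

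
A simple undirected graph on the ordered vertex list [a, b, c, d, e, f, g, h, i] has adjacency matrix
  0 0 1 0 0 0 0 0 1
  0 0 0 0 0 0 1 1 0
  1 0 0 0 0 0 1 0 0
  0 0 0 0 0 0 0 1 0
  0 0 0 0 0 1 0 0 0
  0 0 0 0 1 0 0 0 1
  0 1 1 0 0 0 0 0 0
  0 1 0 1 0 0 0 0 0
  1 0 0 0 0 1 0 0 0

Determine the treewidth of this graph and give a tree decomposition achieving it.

Treewidth 1.
One optimal decomposition is:
Bags: B1 = {d, h}  B2 = {b, h}  B3 = {b, g}  B4 = {c, g}  B5 = {a, c}  B6 = {a, i}  B7 = {f, i}  B8 = {e, f}
Tree: B1–B2, B2–B3, B3–B4, B4–B5, B5–B6, B6–B7, B7–B8

The largest bag has 2 vertices, giving width 1; this decomposition certifies tw(G) ≤ 1. G has an edge, so its treewidth is at least 1. The upper and lower bounds meet at 1, so that is the treewidth.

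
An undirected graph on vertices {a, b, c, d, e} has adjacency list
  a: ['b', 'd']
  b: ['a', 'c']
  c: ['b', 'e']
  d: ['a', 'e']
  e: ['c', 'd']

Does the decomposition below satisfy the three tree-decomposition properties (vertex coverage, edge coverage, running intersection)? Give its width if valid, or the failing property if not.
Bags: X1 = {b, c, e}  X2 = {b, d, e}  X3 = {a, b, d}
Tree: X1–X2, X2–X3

Yes; width 2.

Checking the three conditions: (i) the bags cover all of {a, b, c, d, e}; (ii) for each edge, some bag contains both endpoints; (iii) the bags containing any fixed vertex form a subtree. All hold, so the decomposition is valid with width 3 − 1 = 2.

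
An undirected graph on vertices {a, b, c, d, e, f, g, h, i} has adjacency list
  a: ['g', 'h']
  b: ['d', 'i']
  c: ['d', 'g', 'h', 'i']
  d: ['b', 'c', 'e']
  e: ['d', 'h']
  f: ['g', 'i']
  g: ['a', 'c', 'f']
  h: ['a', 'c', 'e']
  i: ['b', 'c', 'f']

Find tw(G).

A width-3 tree decomposition is:
Bags: B1 = {b, d, e, h}  B2 = {b, c, d, h}  B3 = {b, c, h, i}  B4 = {a, c, h, i}  B5 = {a, c, g, i}  B6 = {a, f, g, i}
Tree: B1–B2, B2–B3, B3–B4, B4–B5, B5–B6
Each bag holds 4 vertices, so the decomposition has width 3, which upper-bounds the treewidth. For the lower bound: the 4 vertex sets {b,d,e}, {h}, {c}, {a,f,g,i} are disjoint, each induces a connected subgraph, and every pair is joined by at least one edge of G. Contracting each set to a single vertex therefore yields K_{4} as a minor, and since treewidth is minor-monotone, tw(G) ≥ tw(K_{4}) = 3. Therefore the treewidth is 3.

3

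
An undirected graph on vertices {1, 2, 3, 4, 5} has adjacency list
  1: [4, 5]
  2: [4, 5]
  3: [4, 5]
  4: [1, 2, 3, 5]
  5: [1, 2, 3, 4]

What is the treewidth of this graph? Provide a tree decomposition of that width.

Treewidth 2.
One optimal decomposition is:
Bags: B1 = {2, 4, 5}  B2 = {1, 4, 5}  B3 = {3, 4, 5}
Tree: B1–B2, B2–B3

The largest bag has 3 vertices, giving width 2; this decomposition certifies tw(G) ≤ 2. For the lower bound, the 3 vertices {1, 4, 5} are pairwise adjacent, and any tree decomposition puts a clique entirely inside one bag — forcing width ≥ 2. The upper and lower bounds meet at 2, so that is the treewidth.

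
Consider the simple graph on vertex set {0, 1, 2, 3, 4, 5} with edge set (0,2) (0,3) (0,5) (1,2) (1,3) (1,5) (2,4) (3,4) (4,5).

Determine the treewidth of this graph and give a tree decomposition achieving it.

Each bag holds 4 vertices, so the decomposition has width 3, which upper-bounds the treewidth. For the lower bound: the 4 vertex sets {2,4}, {1,5}, {0}, {3} are disjoint, each induces a connected subgraph, and every pair is joined by at least one edge of G. Contracting each set to a single vertex therefore yields K_{4} as a minor, and since treewidth is minor-monotone, tw(G) ≥ tw(K_{4}) = 3. Therefore the treewidth is 3.

Treewidth 3.
One such decomposition:
Bags: B1 = {0, 1, 2, 4}  B2 = {0, 1, 4, 5}  B3 = {0, 1, 3, 4}
Tree: B1–B2, B2–B3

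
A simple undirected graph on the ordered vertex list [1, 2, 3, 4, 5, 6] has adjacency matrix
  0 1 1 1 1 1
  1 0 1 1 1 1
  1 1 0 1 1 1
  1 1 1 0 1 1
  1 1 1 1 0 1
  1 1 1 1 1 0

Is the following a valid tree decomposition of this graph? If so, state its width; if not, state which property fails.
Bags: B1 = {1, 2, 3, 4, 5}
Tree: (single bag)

A tree decomposition must satisfy three properties: every vertex lies in some bag; for every edge, both endpoints lie together in some bag; and for every vertex, the bags containing it form a connected subtree. Here vertex 6 appears in no bag, so the decomposition is invalid.

No — vertex 6 appears in no bag.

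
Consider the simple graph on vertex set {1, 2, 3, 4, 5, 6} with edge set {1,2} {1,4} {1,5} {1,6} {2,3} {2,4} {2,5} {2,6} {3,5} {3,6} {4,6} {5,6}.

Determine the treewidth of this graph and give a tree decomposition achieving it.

Every bag has size at most 4, so the width is 4 − 1 = 3 and tw(G) ≤ 3. On the other hand G contains the 4-clique {1, 2, 4, 6}. A clique must lie in a single bag of any decomposition, so no decomposition can have width below 3. The upper and lower bounds meet at 3, so that is the treewidth.

Treewidth 3.
One such decomposition:
Bags: B1 = {2, 3, 5, 6}  B2 = {1, 2, 5, 6}  B3 = {1, 2, 4, 6}
Tree: B1–B2, B2–B3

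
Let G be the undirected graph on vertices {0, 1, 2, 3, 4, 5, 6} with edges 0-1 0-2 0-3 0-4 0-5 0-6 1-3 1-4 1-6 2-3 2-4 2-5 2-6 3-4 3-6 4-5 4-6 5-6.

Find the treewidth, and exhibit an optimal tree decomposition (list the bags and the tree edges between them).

Treewidth 4.
One optimal decomposition is:
Bags: B1 = {0, 2, 3, 4, 6}  B2 = {0, 2, 4, 5, 6}  B3 = {0, 1, 3, 4, 6}
Tree: B1–B2, B1–B3

The largest bag has 5 vertices, giving width 4; this decomposition certifies tw(G) ≤ 4. On the other hand G contains the 5-clique {0, 1, 3, 4, 6}. A clique must lie in a single bag of any decomposition, so no decomposition can have width below 4. Hence tw(G) = 4 exactly.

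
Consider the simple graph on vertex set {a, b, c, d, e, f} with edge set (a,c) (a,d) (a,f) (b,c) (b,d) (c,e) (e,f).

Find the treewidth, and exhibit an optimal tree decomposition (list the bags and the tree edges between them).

Each bag holds 3 vertices, so the decomposition has width 2, which upper-bounds the treewidth. The edges f–e–c–a–f form a cycle, so G is not a tree and its treewidth is at least 2. The upper and lower bounds meet at 2, so that is the treewidth.

Treewidth 2.
One optimal decomposition is:
Bags: B1 = {a, e, f}  B2 = {a, c, e}  B3 = {a, c, d}  B4 = {b, c, d}
Tree: B1–B2, B2–B3, B3–B4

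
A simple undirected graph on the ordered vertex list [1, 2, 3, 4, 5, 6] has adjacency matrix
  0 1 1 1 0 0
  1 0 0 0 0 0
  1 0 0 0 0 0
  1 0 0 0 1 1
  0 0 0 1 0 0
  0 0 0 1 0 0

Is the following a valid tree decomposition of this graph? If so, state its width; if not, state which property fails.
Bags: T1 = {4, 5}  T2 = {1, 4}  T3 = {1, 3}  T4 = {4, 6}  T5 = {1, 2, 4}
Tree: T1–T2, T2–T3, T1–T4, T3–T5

A tree decomposition must satisfy three properties: every vertex lies in some bag; for every edge, both endpoints lie together in some bag; and for every vertex, the bags containing it form a connected subtree. Here bags containing vertex 4 are not connected in the tree, so the decomposition is invalid.

No — bags containing vertex 4 are not connected in the tree.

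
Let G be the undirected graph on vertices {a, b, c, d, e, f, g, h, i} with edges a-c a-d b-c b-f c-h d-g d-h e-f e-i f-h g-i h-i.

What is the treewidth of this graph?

3

A width-3 tree decomposition is:
Bags: B1 = {b, e, f, i}  B2 = {b, f, h, i}  B3 = {b, c, h, i}  B4 = {c, g, h, i}  B5 = {c, d, g, h}  B6 = {a, c, d, g}
Tree: B1–B2, B2–B3, B3–B4, B4–B5, B5–B6
The largest bag has 4 vertices, giving width 3; this decomposition certifies tw(G) ≤ 3. For the lower bound: the 4 vertex sets {b,e,f}, {i}, {h}, {a,c,d,g} are disjoint, each induces a connected subgraph, and every pair is joined by at least one edge of G. Contracting each set to a single vertex therefore yields K_{4} as a minor, and since treewidth is minor-monotone, tw(G) ≥ tw(K_{4}) = 3. Combining the bounds, tw(G) = 3.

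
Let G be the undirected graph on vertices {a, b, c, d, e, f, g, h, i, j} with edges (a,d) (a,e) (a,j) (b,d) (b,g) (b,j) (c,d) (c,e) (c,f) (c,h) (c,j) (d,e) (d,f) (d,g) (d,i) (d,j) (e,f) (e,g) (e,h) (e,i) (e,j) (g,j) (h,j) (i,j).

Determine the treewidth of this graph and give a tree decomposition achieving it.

Each bag holds 4 vertices, so the decomposition has width 3, which upper-bounds the treewidth. For the lower bound, the 4 vertices {d, e, g, j} are pairwise adjacent, and any tree decomposition puts a clique entirely inside one bag — forcing width ≥ 3. Therefore the treewidth is 3.

Treewidth 3.
One such decomposition:
Bags: B1 = {c, d, e, j}  B2 = {c, e, h, j}  B3 = {d, e, g, j}  B4 = {c, d, e, f}  B5 = {d, e, i, j}  B6 = {a, d, e, j}  B7 = {b, d, g, j}
Tree: B1–B2, B1–B3, B1–B4, B3–B5, B1–B6, B3–B7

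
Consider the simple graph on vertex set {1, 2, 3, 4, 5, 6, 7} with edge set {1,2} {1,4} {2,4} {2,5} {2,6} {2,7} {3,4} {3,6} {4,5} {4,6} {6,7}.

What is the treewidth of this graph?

2

A width-2 tree decomposition is:
Bags: B1 = {2, 4, 5}  B2 = {2, 4, 6}  B3 = {1, 2, 4}  B4 = {3, 4, 6}  B5 = {2, 6, 7}
Tree: B1–B2, B1–B3, B2–B4, B2–B5
The largest bag has 3 vertices, giving width 2; this decomposition certifies tw(G) ≤ 2. Conversely, {1, 2, 4} is a clique of size 3, and the vertices of any clique must share a bag in every tree decomposition; so some bag has ≥ 3 vertices and tw(G) ≥ 2. The upper and lower bounds meet at 2, so that is the treewidth.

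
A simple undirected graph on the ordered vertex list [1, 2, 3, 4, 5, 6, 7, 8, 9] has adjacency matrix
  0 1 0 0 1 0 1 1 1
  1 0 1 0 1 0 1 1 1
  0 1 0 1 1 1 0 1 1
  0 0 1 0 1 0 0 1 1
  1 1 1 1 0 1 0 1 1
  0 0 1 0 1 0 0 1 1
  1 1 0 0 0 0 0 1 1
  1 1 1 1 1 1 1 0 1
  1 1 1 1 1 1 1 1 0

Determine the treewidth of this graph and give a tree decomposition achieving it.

Treewidth 4.
One such decomposition:
Bags: B1 = {2, 3, 5, 8, 9}  B2 = {1, 2, 5, 8, 9}  B3 = {3, 5, 6, 8, 9}  B4 = {3, 4, 5, 8, 9}  B5 = {1, 2, 7, 8, 9}
Tree: B1–B2, B1–B3, B1–B4, B2–B5

Each bag holds 5 vertices, so the decomposition has width 4, which upper-bounds the treewidth. For the lower bound, the 5 vertices {1, 2, 5, 8, 9} are pairwise adjacent, and any tree decomposition puts a clique entirely inside one bag — forcing width ≥ 4. The upper and lower bounds meet at 4, so that is the treewidth.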